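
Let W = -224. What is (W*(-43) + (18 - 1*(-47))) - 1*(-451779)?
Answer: 461476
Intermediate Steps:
(W*(-43) + (18 - 1*(-47))) - 1*(-451779) = (-224*(-43) + (18 - 1*(-47))) - 1*(-451779) = (9632 + (18 + 47)) + 451779 = (9632 + 65) + 451779 = 9697 + 451779 = 461476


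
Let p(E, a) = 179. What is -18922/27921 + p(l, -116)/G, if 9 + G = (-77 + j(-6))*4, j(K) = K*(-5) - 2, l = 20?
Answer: -216509/139605 ≈ -1.5509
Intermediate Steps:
j(K) = -2 - 5*K (j(K) = -5*K - 2 = -2 - 5*K)
G = -205 (G = -9 + (-77 + (-2 - 5*(-6)))*4 = -9 + (-77 + (-2 + 30))*4 = -9 + (-77 + 28)*4 = -9 - 49*4 = -9 - 196 = -205)
-18922/27921 + p(l, -116)/G = -18922/27921 + 179/(-205) = -18922*1/27921 + 179*(-1/205) = -18922/27921 - 179/205 = -216509/139605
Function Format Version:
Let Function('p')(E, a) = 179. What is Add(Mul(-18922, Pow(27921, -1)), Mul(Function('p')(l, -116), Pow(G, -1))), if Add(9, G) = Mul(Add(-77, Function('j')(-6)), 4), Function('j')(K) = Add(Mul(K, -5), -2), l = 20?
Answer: Rational(-216509, 139605) ≈ -1.5509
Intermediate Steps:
Function('j')(K) = Add(-2, Mul(-5, K)) (Function('j')(K) = Add(Mul(-5, K), -2) = Add(-2, Mul(-5, K)))
G = -205 (G = Add(-9, Mul(Add(-77, Add(-2, Mul(-5, -6))), 4)) = Add(-9, Mul(Add(-77, Add(-2, 30)), 4)) = Add(-9, Mul(Add(-77, 28), 4)) = Add(-9, Mul(-49, 4)) = Add(-9, -196) = -205)
Add(Mul(-18922, Pow(27921, -1)), Mul(Function('p')(l, -116), Pow(G, -1))) = Add(Mul(-18922, Pow(27921, -1)), Mul(179, Pow(-205, -1))) = Add(Mul(-18922, Rational(1, 27921)), Mul(179, Rational(-1, 205))) = Add(Rational(-18922, 27921), Rational(-179, 205)) = Rational(-216509, 139605)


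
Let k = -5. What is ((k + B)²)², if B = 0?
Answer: 625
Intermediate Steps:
((k + B)²)² = ((-5 + 0)²)² = ((-5)²)² = 25² = 625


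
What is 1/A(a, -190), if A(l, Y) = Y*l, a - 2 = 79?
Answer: -1/15390 ≈ -6.4977e-5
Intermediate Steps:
a = 81 (a = 2 + 79 = 81)
1/A(a, -190) = 1/(-190*81) = 1/(-15390) = -1/15390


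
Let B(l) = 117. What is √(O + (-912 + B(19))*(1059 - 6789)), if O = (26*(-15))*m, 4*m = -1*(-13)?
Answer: √18216330/2 ≈ 2134.0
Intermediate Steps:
m = 13/4 (m = (-1*(-13))/4 = (¼)*13 = 13/4 ≈ 3.2500)
O = -2535/2 (O = (26*(-15))*(13/4) = -390*13/4 = -2535/2 ≈ -1267.5)
√(O + (-912 + B(19))*(1059 - 6789)) = √(-2535/2 + (-912 + 117)*(1059 - 6789)) = √(-2535/2 - 795*(-5730)) = √(-2535/2 + 4555350) = √(9108165/2) = √18216330/2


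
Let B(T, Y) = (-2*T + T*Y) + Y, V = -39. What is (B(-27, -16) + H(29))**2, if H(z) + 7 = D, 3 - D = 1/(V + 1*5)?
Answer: 251064025/1156 ≈ 2.1718e+5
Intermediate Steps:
D = 103/34 (D = 3 - 1/(-39 + 1*5) = 3 - 1/(-39 + 5) = 3 - 1/(-34) = 3 - 1*(-1/34) = 3 + 1/34 = 103/34 ≈ 3.0294)
H(z) = -135/34 (H(z) = -7 + 103/34 = -135/34)
B(T, Y) = Y - 2*T + T*Y
(B(-27, -16) + H(29))**2 = ((-16 - 2*(-27) - 27*(-16)) - 135/34)**2 = ((-16 + 54 + 432) - 135/34)**2 = (470 - 135/34)**2 = (15845/34)**2 = 251064025/1156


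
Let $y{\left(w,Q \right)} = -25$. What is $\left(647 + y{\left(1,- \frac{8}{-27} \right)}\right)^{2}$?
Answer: $386884$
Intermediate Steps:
$\left(647 + y{\left(1,- \frac{8}{-27} \right)}\right)^{2} = \left(647 - 25\right)^{2} = 622^{2} = 386884$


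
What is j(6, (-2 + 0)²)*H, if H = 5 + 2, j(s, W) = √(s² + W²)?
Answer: 14*√13 ≈ 50.478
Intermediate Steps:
j(s, W) = √(W² + s²)
H = 7
j(6, (-2 + 0)²)*H = √(((-2 + 0)²)² + 6²)*7 = √(((-2)²)² + 36)*7 = √(4² + 36)*7 = √(16 + 36)*7 = √52*7 = (2*√13)*7 = 14*√13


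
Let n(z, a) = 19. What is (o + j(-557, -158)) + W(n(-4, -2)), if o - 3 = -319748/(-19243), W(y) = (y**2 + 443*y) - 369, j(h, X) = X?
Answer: 159151470/19243 ≈ 8270.6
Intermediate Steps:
W(y) = -369 + y**2 + 443*y
o = 377477/19243 (o = 3 - 319748/(-19243) = 3 - 319748*(-1/19243) = 3 + 319748/19243 = 377477/19243 ≈ 19.616)
(o + j(-557, -158)) + W(n(-4, -2)) = (377477/19243 - 158) + (-369 + 19**2 + 443*19) = -2662917/19243 + (-369 + 361 + 8417) = -2662917/19243 + 8409 = 159151470/19243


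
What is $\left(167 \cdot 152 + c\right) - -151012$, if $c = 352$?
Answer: $176748$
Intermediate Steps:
$\left(167 \cdot 152 + c\right) - -151012 = \left(167 \cdot 152 + 352\right) - -151012 = \left(25384 + 352\right) + 151012 = 25736 + 151012 = 176748$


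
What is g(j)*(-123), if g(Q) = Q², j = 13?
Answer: -20787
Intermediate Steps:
g(j)*(-123) = 13²*(-123) = 169*(-123) = -20787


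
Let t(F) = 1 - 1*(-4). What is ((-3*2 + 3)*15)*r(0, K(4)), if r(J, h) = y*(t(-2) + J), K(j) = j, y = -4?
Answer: 900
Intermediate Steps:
t(F) = 5 (t(F) = 1 + 4 = 5)
r(J, h) = -20 - 4*J (r(J, h) = -4*(5 + J) = -20 - 4*J)
((-3*2 + 3)*15)*r(0, K(4)) = ((-3*2 + 3)*15)*(-20 - 4*0) = ((-6 + 3)*15)*(-20 + 0) = -3*15*(-20) = -45*(-20) = 900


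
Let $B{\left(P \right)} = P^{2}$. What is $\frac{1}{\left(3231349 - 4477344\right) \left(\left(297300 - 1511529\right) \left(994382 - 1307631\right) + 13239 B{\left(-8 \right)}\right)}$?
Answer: $- \frac{1}{473922754892645415} \approx -2.11 \cdot 10^{-18}$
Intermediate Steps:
$\frac{1}{\left(3231349 - 4477344\right) \left(\left(297300 - 1511529\right) \left(994382 - 1307631\right) + 13239 B{\left(-8 \right)}\right)} = \frac{1}{\left(3231349 - 4477344\right) \left(\left(297300 - 1511529\right) \left(994382 - 1307631\right) + 13239 \left(-8\right)^{2}\right)} = \frac{1}{\left(-1245995\right) \left(\left(-1214229\right) \left(-313249\right) + 13239 \cdot 64\right)} = \frac{1}{\left(-1245995\right) \left(380356020021 + 847296\right)} = \frac{1}{\left(-1245995\right) 380356867317} = \frac{1}{-473922754892645415} = - \frac{1}{473922754892645415}$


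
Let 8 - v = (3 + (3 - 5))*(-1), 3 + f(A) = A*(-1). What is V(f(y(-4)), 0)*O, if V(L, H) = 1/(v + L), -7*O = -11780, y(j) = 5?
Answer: 11780/7 ≈ 1682.9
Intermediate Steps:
f(A) = -3 - A (f(A) = -3 + A*(-1) = -3 - A)
O = 11780/7 (O = -1/7*(-11780) = 11780/7 ≈ 1682.9)
v = 9 (v = 8 - (3 + (3 - 5))*(-1) = 8 - (3 - 2)*(-1) = 8 - (-1) = 8 - 1*(-1) = 8 + 1 = 9)
V(L, H) = 1/(9 + L)
V(f(y(-4)), 0)*O = (11780/7)/(9 + (-3 - 1*5)) = (11780/7)/(9 + (-3 - 5)) = (11780/7)/(9 - 8) = (11780/7)/1 = 1*(11780/7) = 11780/7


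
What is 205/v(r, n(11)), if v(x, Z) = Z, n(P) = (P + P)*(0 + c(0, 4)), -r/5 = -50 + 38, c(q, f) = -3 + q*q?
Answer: -205/66 ≈ -3.1061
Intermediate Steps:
c(q, f) = -3 + q²
r = 60 (r = -5*(-50 + 38) = -5*(-12) = 60)
n(P) = -6*P (n(P) = (P + P)*(0 + (-3 + 0²)) = (2*P)*(0 + (-3 + 0)) = (2*P)*(0 - 3) = (2*P)*(-3) = -6*P)
205/v(r, n(11)) = 205/((-6*11)) = 205/(-66) = 205*(-1/66) = -205/66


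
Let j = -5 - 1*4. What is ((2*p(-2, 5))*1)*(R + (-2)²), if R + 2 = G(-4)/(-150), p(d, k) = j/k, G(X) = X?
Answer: -912/125 ≈ -7.2960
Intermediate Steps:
j = -9 (j = -5 - 4 = -9)
p(d, k) = -9/k
R = -148/75 (R = -2 - 4/(-150) = -2 - 4*(-1/150) = -2 + 2/75 = -148/75 ≈ -1.9733)
((2*p(-2, 5))*1)*(R + (-2)²) = ((2*(-9/5))*1)*(-148/75 + (-2)²) = ((2*(-9*⅕))*1)*(-148/75 + 4) = ((2*(-9/5))*1)*(152/75) = -18/5*1*(152/75) = -18/5*152/75 = -912/125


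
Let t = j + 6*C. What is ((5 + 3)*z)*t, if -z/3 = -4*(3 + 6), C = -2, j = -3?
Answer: -12960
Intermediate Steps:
t = -15 (t = -3 + 6*(-2) = -3 - 12 = -15)
z = 108 (z = -(-12)*(3 + 6) = -(-12)*9 = -3*(-36) = 108)
((5 + 3)*z)*t = ((5 + 3)*108)*(-15) = (8*108)*(-15) = 864*(-15) = -12960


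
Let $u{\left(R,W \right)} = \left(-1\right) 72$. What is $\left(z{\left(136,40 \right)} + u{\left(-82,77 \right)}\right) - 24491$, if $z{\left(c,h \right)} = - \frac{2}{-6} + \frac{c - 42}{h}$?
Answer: $- \frac{1473619}{60} \approx -24560.0$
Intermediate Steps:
$u{\left(R,W \right)} = -72$
$z{\left(c,h \right)} = \frac{1}{3} + \frac{-42 + c}{h}$ ($z{\left(c,h \right)} = \left(-2\right) \left(- \frac{1}{6}\right) + \frac{-42 + c}{h} = \frac{1}{3} + \frac{-42 + c}{h}$)
$\left(z{\left(136,40 \right)} + u{\left(-82,77 \right)}\right) - 24491 = \left(\frac{-42 + 136 + \frac{1}{3} \cdot 40}{40} - 72\right) - 24491 = \left(\frac{-42 + 136 + \frac{40}{3}}{40} - 72\right) - 24491 = \left(\frac{1}{40} \cdot \frac{322}{3} - 72\right) - 24491 = \left(\frac{161}{60} - 72\right) - 24491 = - \frac{4159}{60} - 24491 = - \frac{1473619}{60}$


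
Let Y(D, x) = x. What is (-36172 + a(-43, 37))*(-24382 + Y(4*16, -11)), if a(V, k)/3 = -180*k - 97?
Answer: 1376814099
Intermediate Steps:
a(V, k) = -291 - 540*k (a(V, k) = 3*(-180*k - 97) = 3*(-97 - 180*k) = -291 - 540*k)
(-36172 + a(-43, 37))*(-24382 + Y(4*16, -11)) = (-36172 + (-291 - 540*37))*(-24382 - 11) = (-36172 + (-291 - 19980))*(-24393) = (-36172 - 20271)*(-24393) = -56443*(-24393) = 1376814099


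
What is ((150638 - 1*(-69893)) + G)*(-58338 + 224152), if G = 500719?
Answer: 119593347500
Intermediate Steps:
((150638 - 1*(-69893)) + G)*(-58338 + 224152) = ((150638 - 1*(-69893)) + 500719)*(-58338 + 224152) = ((150638 + 69893) + 500719)*165814 = (220531 + 500719)*165814 = 721250*165814 = 119593347500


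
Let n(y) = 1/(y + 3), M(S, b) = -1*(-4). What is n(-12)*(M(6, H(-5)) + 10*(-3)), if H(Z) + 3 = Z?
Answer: 26/9 ≈ 2.8889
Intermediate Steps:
H(Z) = -3 + Z
M(S, b) = 4
n(y) = 1/(3 + y)
n(-12)*(M(6, H(-5)) + 10*(-3)) = (4 + 10*(-3))/(3 - 12) = (4 - 30)/(-9) = -⅑*(-26) = 26/9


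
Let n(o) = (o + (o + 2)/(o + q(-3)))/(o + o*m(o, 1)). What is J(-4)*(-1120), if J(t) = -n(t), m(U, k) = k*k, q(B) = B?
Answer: 520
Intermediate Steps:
m(U, k) = k²
n(o) = (o + (2 + o)/(-3 + o))/(2*o) (n(o) = (o + (o + 2)/(o - 3))/(o + o*1²) = (o + (2 + o)/(-3 + o))/(o + o*1) = (o + (2 + o)/(-3 + o))/(o + o) = (o + (2 + o)/(-3 + o))/((2*o)) = (o + (2 + o)/(-3 + o))*(1/(2*o)) = (o + (2 + o)/(-3 + o))/(2*o))
J(t) = -(1 + t²/2 - t)/(t*(-3 + t))
J(-4)*(-1120) = ((-1 - 4 - ½*(-4)²)/((-4)*(-3 - 4)))*(-1120) = -¼*(-1 - 4 - ½*16)/(-7)*(-1120) = -¼*(-⅐)*(-1 - 4 - 8)*(-1120) = -¼*(-⅐)*(-13)*(-1120) = -13/28*(-1120) = 520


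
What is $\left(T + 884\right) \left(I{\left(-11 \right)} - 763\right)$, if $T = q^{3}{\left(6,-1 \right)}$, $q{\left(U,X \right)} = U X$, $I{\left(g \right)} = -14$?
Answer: $-519036$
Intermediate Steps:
$T = -216$ ($T = \left(6 \left(-1\right)\right)^{3} = \left(-6\right)^{3} = -216$)
$\left(T + 884\right) \left(I{\left(-11 \right)} - 763\right) = \left(-216 + 884\right) \left(-14 - 763\right) = 668 \left(-777\right) = -519036$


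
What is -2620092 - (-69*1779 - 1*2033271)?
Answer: -464070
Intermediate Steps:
-2620092 - (-69*1779 - 1*2033271) = -2620092 - (-122751 - 2033271) = -2620092 - 1*(-2156022) = -2620092 + 2156022 = -464070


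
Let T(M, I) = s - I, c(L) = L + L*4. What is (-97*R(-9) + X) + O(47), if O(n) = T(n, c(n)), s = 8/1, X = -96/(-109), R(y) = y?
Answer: 70510/109 ≈ 646.88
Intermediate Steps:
c(L) = 5*L (c(L) = L + 4*L = 5*L)
X = 96/109 (X = -96*(-1/109) = 96/109 ≈ 0.88073)
s = 8 (s = 8*1 = 8)
T(M, I) = 8 - I
O(n) = 8 - 5*n
(-97*R(-9) + X) + O(47) = (-97*(-9) + 96/109) + (8 - 5*47) = (873 + 96/109) + (8 - 235) = 95253/109 - 227 = 70510/109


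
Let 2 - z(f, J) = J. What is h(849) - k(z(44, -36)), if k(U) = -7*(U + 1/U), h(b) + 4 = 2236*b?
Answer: 72147795/38 ≈ 1.8986e+6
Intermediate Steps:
z(f, J) = 2 - J
h(b) = -4 + 2236*b
k(U) = -7*U - 7/U
h(849) - k(z(44, -36)) = (-4 + 2236*849) - (-7*(2 - 1*(-36)) - 7/(2 - 1*(-36))) = (-4 + 1898364) - (-7*(2 + 36) - 7/(2 + 36)) = 1898360 - (-7*38 - 7/38) = 1898360 - (-266 - 7*1/38) = 1898360 - (-266 - 7/38) = 1898360 - 1*(-10115/38) = 1898360 + 10115/38 = 72147795/38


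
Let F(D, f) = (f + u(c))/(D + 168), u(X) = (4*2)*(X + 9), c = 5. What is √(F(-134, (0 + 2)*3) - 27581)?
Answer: I*√7969906/17 ≈ 166.06*I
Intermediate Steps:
u(X) = 72 + 8*X (u(X) = 8*(9 + X) = 72 + 8*X)
F(D, f) = (112 + f)/(168 + D) (F(D, f) = (f + (72 + 8*5))/(D + 168) = (f + (72 + 40))/(168 + D) = (f + 112)/(168 + D) = (112 + f)/(168 + D))
√(F(-134, (0 + 2)*3) - 27581) = √((112 + (0 + 2)*3)/(168 - 134) - 27581) = √((112 + 2*3)/34 - 27581) = √((112 + 6)/34 - 27581) = √((1/34)*118 - 27581) = √(59/17 - 27581) = √(-468818/17) = I*√7969906/17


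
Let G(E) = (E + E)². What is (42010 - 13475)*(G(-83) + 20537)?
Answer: 1372333755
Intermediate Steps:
G(E) = 4*E² (G(E) = (2*E)² = 4*E²)
(42010 - 13475)*(G(-83) + 20537) = (42010 - 13475)*(4*(-83)² + 20537) = 28535*(4*6889 + 20537) = 28535*(27556 + 20537) = 28535*48093 = 1372333755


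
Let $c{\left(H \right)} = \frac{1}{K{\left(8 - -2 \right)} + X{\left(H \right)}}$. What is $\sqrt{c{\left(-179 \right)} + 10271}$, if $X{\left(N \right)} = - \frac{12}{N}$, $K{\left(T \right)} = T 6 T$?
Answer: $\frac{113 \sqrt{2320072347}}{53706} \approx 101.35$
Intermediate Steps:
$K{\left(T \right)} = 6 T^{2}$ ($K{\left(T \right)} = 6 T T = 6 T^{2}$)
$c{\left(H \right)} = \frac{1}{600 - \frac{12}{H}}$ ($c{\left(H \right)} = \frac{1}{6 \left(8 - -2\right)^{2} - \frac{12}{H}} = \frac{1}{6 \left(8 + 2\right)^{2} - \frac{12}{H}} = \frac{1}{6 \cdot 10^{2} - \frac{12}{H}} = \frac{1}{6 \cdot 100 - \frac{12}{H}} = \frac{1}{600 - \frac{12}{H}}$)
$\sqrt{c{\left(-179 \right)} + 10271} = \sqrt{\frac{1}{12} \left(-179\right) \frac{1}{-1 + 50 \left(-179\right)} + 10271} = \sqrt{\frac{1}{12} \left(-179\right) \frac{1}{-1 - 8950} + 10271} = \sqrt{\frac{1}{12} \left(-179\right) \frac{1}{-8951} + 10271} = \sqrt{\frac{1}{12} \left(-179\right) \left(- \frac{1}{8951}\right) + 10271} = \sqrt{\frac{179}{107412} + 10271} = \sqrt{\frac{1103228831}{107412}} = \frac{113 \sqrt{2320072347}}{53706}$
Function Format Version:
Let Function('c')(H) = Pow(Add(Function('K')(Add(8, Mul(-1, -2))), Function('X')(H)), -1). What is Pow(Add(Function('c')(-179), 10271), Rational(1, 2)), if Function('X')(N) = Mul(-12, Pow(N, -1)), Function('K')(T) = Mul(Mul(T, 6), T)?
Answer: Mul(Rational(113, 53706), Pow(2320072347, Rational(1, 2))) ≈ 101.35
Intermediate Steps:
Function('K')(T) = Mul(6, Pow(T, 2)) (Function('K')(T) = Mul(Mul(6, T), T) = Mul(6, Pow(T, 2)))
Function('c')(H) = Pow(Add(600, Mul(-12, Pow(H, -1))), -1) (Function('c')(H) = Pow(Add(Mul(6, Pow(Add(8, Mul(-1, -2)), 2)), Mul(-12, Pow(H, -1))), -1) = Pow(Add(Mul(6, Pow(Add(8, 2), 2)), Mul(-12, Pow(H, -1))), -1) = Pow(Add(Mul(6, Pow(10, 2)), Mul(-12, Pow(H, -1))), -1) = Pow(Add(Mul(6, 100), Mul(-12, Pow(H, -1))), -1) = Pow(Add(600, Mul(-12, Pow(H, -1))), -1))
Pow(Add(Function('c')(-179), 10271), Rational(1, 2)) = Pow(Add(Mul(Rational(1, 12), -179, Pow(Add(-1, Mul(50, -179)), -1)), 10271), Rational(1, 2)) = Pow(Add(Mul(Rational(1, 12), -179, Pow(Add(-1, -8950), -1)), 10271), Rational(1, 2)) = Pow(Add(Mul(Rational(1, 12), -179, Pow(-8951, -1)), 10271), Rational(1, 2)) = Pow(Add(Mul(Rational(1, 12), -179, Rational(-1, 8951)), 10271), Rational(1, 2)) = Pow(Add(Rational(179, 107412), 10271), Rational(1, 2)) = Pow(Rational(1103228831, 107412), Rational(1, 2)) = Mul(Rational(113, 53706), Pow(2320072347, Rational(1, 2)))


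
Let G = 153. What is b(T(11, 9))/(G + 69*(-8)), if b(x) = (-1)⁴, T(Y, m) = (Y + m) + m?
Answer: -1/399 ≈ -0.0025063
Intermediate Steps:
T(Y, m) = Y + 2*m
b(x) = 1
b(T(11, 9))/(G + 69*(-8)) = 1/(153 + 69*(-8)) = 1/(153 - 552) = 1/(-399) = 1*(-1/399) = -1/399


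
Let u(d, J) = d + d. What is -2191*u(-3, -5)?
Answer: 13146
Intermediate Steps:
u(d, J) = 2*d
-2191*u(-3, -5) = -4382*(-3) = -2191*(-6) = 13146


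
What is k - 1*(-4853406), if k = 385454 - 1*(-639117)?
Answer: 5877977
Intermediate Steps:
k = 1024571 (k = 385454 + 639117 = 1024571)
k - 1*(-4853406) = 1024571 - 1*(-4853406) = 1024571 + 4853406 = 5877977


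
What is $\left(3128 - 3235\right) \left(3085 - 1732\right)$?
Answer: $-144771$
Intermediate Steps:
$\left(3128 - 3235\right) \left(3085 - 1732\right) = \left(-107\right) 1353 = -144771$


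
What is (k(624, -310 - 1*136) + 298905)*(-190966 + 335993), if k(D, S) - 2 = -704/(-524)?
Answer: 5678821223811/131 ≈ 4.3350e+10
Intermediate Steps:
k(D, S) = 438/131 (k(D, S) = 2 - 704/(-524) = 2 - 704*(-1/524) = 2 + 176/131 = 438/131)
(k(624, -310 - 1*136) + 298905)*(-190966 + 335993) = (438/131 + 298905)*(-190966 + 335993) = (39156993/131)*145027 = 5678821223811/131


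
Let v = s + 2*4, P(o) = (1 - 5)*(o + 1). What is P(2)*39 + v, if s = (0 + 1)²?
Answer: -459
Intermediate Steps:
s = 1 (s = 1² = 1)
P(o) = -4 - 4*o (P(o) = -4*(1 + o) = -4 - 4*o)
v = 9 (v = 1 + 2*4 = 1 + 8 = 9)
P(2)*39 + v = (-4 - 4*2)*39 + 9 = (-4 - 8)*39 + 9 = -12*39 + 9 = -468 + 9 = -459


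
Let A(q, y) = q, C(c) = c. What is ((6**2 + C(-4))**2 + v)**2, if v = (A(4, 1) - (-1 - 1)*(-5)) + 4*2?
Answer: 1052676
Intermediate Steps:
v = 2 (v = (4 - (-1 - 1)*(-5)) + 4*2 = (4 - (-2)*(-5)) + 8 = (4 - 1*10) + 8 = (4 - 10) + 8 = -6 + 8 = 2)
((6**2 + C(-4))**2 + v)**2 = ((6**2 - 4)**2 + 2)**2 = ((36 - 4)**2 + 2)**2 = (32**2 + 2)**2 = (1024 + 2)**2 = 1026**2 = 1052676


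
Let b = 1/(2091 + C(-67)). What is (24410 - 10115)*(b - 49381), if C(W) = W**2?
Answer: -928966232961/1316 ≈ -7.0590e+8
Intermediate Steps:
b = 1/6580 (b = 1/(2091 + (-67)**2) = 1/(2091 + 4489) = 1/6580 ≈ 0.00015198)
(24410 - 10115)*(b - 49381) = (24410 - 10115)*(1/6580 - 49381) = 14295*(-324926979/6580) = -928966232961/1316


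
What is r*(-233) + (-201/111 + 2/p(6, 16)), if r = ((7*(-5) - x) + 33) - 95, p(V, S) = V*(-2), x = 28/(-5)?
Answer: 23636587/1110 ≈ 21294.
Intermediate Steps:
x = -28/5 (x = 28*(-1/5) = -28/5 ≈ -5.6000)
p(V, S) = -2*V
r = -457/5 (r = ((7*(-5) - 1*(-28/5)) + 33) - 95 = ((-35 + 28/5) + 33) - 95 = (-147/5 + 33) - 95 = 18/5 - 95 = -457/5 ≈ -91.400)
r*(-233) + (-201/111 + 2/p(6, 16)) = -457/5*(-233) + (-201/111 + 2/((-2*6))) = 106481/5 + (-201*1/111 + 2/(-12)) = 106481/5 + (-67/37 + 2*(-1/12)) = 106481/5 + (-67/37 - 1/6) = 106481/5 - 439/222 = 23636587/1110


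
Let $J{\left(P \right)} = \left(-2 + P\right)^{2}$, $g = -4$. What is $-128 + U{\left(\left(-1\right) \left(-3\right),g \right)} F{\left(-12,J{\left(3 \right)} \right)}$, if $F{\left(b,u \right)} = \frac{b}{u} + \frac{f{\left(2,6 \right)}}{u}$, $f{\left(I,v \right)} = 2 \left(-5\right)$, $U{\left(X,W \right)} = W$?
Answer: $-40$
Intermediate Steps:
$f{\left(I,v \right)} = -10$
$F{\left(b,u \right)} = - \frac{10}{u} + \frac{b}{u}$ ($F{\left(b,u \right)} = \frac{b}{u} - \frac{10}{u} = - \frac{10}{u} + \frac{b}{u}$)
$-128 + U{\left(\left(-1\right) \left(-3\right),g \right)} F{\left(-12,J{\left(3 \right)} \right)} = -128 - 4 \frac{-10 - 12}{\left(-2 + 3\right)^{2}} = -128 - 4 \frac{1}{1^{2}} \left(-22\right) = -128 - 4 \cdot 1^{-1} \left(-22\right) = -128 - 4 \cdot 1 \left(-22\right) = -128 - -88 = -128 + 88 = -40$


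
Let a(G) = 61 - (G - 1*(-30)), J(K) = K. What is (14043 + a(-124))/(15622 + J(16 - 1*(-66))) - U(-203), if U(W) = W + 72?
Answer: 1035711/7852 ≈ 131.90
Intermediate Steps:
a(G) = 31 - G (a(G) = 61 - (G + 30) = 61 - (30 + G) = 61 + (-30 - G) = 31 - G)
U(W) = 72 + W
(14043 + a(-124))/(15622 + J(16 - 1*(-66))) - U(-203) = (14043 + (31 - 1*(-124)))/(15622 + (16 - 1*(-66))) - (72 - 203) = (14043 + (31 + 124))/(15622 + (16 + 66)) - 1*(-131) = (14043 + 155)/(15622 + 82) + 131 = 14198/15704 + 131 = 14198*(1/15704) + 131 = 7099/7852 + 131 = 1035711/7852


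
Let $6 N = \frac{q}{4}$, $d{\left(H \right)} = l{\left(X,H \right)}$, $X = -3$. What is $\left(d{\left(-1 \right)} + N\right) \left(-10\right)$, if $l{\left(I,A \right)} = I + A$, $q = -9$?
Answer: $\frac{175}{4} \approx 43.75$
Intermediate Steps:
$l{\left(I,A \right)} = A + I$
$d{\left(H \right)} = -3 + H$ ($d{\left(H \right)} = H - 3 = -3 + H$)
$N = - \frac{3}{8}$ ($N = \frac{\left(-9\right) \frac{1}{4}}{6} = \frac{1}{6} \left(- \frac{9}{4}\right) = - \frac{3}{8} \approx -0.375$)
$\left(d{\left(-1 \right)} + N\right) \left(-10\right) = \left(\left(-3 - 1\right) - \frac{3}{8}\right) \left(-10\right) = \left(-4 - \frac{3}{8}\right) \left(-10\right) = \left(- \frac{35}{8}\right) \left(-10\right) = \frac{175}{4}$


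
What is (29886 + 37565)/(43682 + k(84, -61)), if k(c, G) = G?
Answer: 67451/43621 ≈ 1.5463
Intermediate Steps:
(29886 + 37565)/(43682 + k(84, -61)) = (29886 + 37565)/(43682 - 61) = 67451/43621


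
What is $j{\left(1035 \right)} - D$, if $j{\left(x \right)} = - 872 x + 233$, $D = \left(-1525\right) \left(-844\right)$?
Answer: $-2189387$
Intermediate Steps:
$D = 1287100$
$j{\left(x \right)} = 233 - 872 x$
$j{\left(1035 \right)} - D = \left(233 - 902520\right) - 1287100 = -902287 - 1287100 = -2189387$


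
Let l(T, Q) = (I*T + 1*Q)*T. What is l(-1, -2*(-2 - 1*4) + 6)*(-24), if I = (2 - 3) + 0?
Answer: 456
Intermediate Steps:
I = -1 (I = -1 + 0 = -1)
l(T, Q) = T*(Q - T) (l(T, Q) = (-T + 1*Q)*T = (-T + Q)*T = (Q - T)*T = T*(Q - T))
l(-1, -2*(-2 - 1*4) + 6)*(-24) = -((-2*(-2 - 1*4) + 6) - 1*(-1))*(-24) = -((-2*(-2 - 4) + 6) + 1)*(-24) = -((-2*(-6) + 6) + 1)*(-24) = -((12 + 6) + 1)*(-24) = -(18 + 1)*(-24) = -1*19*(-24) = -19*(-24) = 456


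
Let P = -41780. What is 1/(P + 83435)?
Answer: 1/41655 ≈ 2.4007e-5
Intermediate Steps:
1/(P + 83435) = 1/(-41780 + 83435) = 1/41655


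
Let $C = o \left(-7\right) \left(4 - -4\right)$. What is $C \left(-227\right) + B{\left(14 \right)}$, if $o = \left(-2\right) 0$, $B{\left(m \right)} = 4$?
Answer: $4$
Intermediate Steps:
$o = 0$
$C = 0$ ($C = 0 \left(-7\right) \left(4 - -4\right) = 0 \left(4 + 4\right) = 0 \cdot 8 = 0$)
$C \left(-227\right) + B{\left(14 \right)} = 0 \left(-227\right) + 4 = 0 + 4 = 4$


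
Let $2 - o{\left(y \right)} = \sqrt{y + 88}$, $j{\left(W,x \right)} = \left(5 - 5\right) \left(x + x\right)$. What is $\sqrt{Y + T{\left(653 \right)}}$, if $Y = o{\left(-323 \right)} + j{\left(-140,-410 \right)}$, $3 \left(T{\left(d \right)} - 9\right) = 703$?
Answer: $\frac{\sqrt{2208 - 9 i \sqrt{235}}}{3} \approx 15.671 - 0.48912 i$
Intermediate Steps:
$T{\left(d \right)} = \frac{730}{3}$ ($T{\left(d \right)} = 9 + \frac{1}{3} \cdot 703 = 9 + \frac{703}{3} = \frac{730}{3}$)
$j{\left(W,x \right)} = 0$ ($j{\left(W,x \right)} = 0 \cdot 2 x = 0$)
$o{\left(y \right)} = 2 - \sqrt{88 + y}$ ($o{\left(y \right)} = 2 - \sqrt{y + 88} = 2 - \sqrt{88 + y}$)
$Y = 2 - i \sqrt{235}$ ($Y = \left(2 - \sqrt{88 - 323}\right) + 0 = \left(2 - \sqrt{-235}\right) + 0 = \left(2 - i \sqrt{235}\right) + 0 = 2 - i \sqrt{235} \approx 2.0 - 15.33 i$)
$\sqrt{Y + T{\left(653 \right)}} = \sqrt{\left(2 - i \sqrt{235}\right) + \frac{730}{3}} = \sqrt{\frac{736}{3} - i \sqrt{235}}$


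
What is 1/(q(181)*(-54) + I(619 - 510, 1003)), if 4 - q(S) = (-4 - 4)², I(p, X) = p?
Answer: 1/3349 ≈ 0.00029860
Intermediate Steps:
q(S) = -60 (q(S) = 4 - (-4 - 4)² = 4 - 1*(-8)² = 4 - 1*64 = 4 - 64 = -60)
1/(q(181)*(-54) + I(619 - 510, 1003)) = 1/(-60*(-54) + (619 - 510)) = 1/(3240 + 109) = 1/3349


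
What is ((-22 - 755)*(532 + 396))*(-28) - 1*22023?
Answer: 20167545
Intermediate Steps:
((-22 - 755)*(532 + 396))*(-28) - 1*22023 = -777*928*(-28) - 22023 = -721056*(-28) - 22023 = 20189568 - 22023 = 20167545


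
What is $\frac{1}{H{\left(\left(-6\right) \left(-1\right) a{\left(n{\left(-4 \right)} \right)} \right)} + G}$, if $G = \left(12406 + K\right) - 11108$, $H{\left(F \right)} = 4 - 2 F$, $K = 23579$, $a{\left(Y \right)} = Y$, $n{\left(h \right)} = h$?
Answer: $\frac{1}{24929} \approx 4.0114 \cdot 10^{-5}$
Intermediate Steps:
$G = 24877$ ($G = \left(12406 + 23579\right) - 11108 = 35985 - 11108 = 24877$)
$\frac{1}{H{\left(\left(-6\right) \left(-1\right) a{\left(n{\left(-4 \right)} \right)} \right)} + G} = \frac{1}{\left(4 - 2 \left(-6\right) \left(-1\right) \left(-4\right)\right) + 24877} = \frac{1}{\left(4 - 2 \cdot 6 \left(-4\right)\right) + 24877} = \frac{1}{\left(4 - -48\right) + 24877} = \frac{1}{\left(4 + 48\right) + 24877} = \frac{1}{52 + 24877} = \frac{1}{24929}$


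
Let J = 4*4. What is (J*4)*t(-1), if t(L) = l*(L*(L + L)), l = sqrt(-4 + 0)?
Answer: 256*I ≈ 256.0*I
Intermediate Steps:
J = 16
l = 2*I (l = sqrt(-4) = 2*I ≈ 2.0*I)
t(L) = 4*I*L**2 (t(L) = (2*I)*(L*(L + L)) = (2*I)*(L*(2*L)) = (2*I)*(2*L**2) = 4*I*L**2)
(J*4)*t(-1) = (16*4)*(4*I*(-1)**2) = 64*(4*I*1) = 64*(4*I) = 256*I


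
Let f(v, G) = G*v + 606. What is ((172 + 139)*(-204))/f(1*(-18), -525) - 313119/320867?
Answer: -1958817551/268886546 ≈ -7.2849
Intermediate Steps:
f(v, G) = 606 + G*v
((172 + 139)*(-204))/f(1*(-18), -525) - 313119/320867 = ((172 + 139)*(-204))/(606 - 525*(-18)) - 313119/320867 = (311*(-204))/(606 - 525*(-18)) - 313119*1/320867 = -63444/(606 + 9450) - 313119/320867 = -63444/10056 - 313119/320867 = -63444*1/10056 - 313119/320867 = -5287/838 - 313119/320867 = -1958817551/268886546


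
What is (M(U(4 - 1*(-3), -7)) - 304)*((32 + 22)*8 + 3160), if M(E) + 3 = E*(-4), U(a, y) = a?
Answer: -1203320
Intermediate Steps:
M(E) = -3 - 4*E (M(E) = -3 + E*(-4) = -3 - 4*E)
(M(U(4 - 1*(-3), -7)) - 304)*((32 + 22)*8 + 3160) = ((-3 - 4*(4 - 1*(-3))) - 304)*((32 + 22)*8 + 3160) = ((-3 - 4*(4 + 3)) - 304)*(54*8 + 3160) = ((-3 - 4*7) - 304)*(432 + 3160) = ((-3 - 28) - 304)*3592 = (-31 - 304)*3592 = -335*3592 = -1203320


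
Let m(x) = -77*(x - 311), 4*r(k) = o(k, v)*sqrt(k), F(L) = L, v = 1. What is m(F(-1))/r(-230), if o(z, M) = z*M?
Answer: 24024*I*sqrt(230)/13225 ≈ 27.549*I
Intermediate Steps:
o(z, M) = M*z
r(k) = k**(3/2)/4 (r(k) = ((1*k)*sqrt(k))/4 = (k*sqrt(k))/4 = k**(3/2)/4)
m(x) = 23947 - 77*x (m(x) = -77*(-311 + x) = 23947 - 77*x)
m(F(-1))/r(-230) = (23947 - 77*(-1))/(((-230)**(3/2)/4)) = (23947 + 77)/(((-230*I*sqrt(230))/4)) = 24024/((-115*I*sqrt(230)/2)) = 24024*(I*sqrt(230)/13225) = 24024*I*sqrt(230)/13225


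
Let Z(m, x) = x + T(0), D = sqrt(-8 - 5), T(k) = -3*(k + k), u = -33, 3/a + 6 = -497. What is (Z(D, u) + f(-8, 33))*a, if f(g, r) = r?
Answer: 0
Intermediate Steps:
a = -3/503 (a = 3/(-6 - 497) = 3/(-503) = 3*(-1/503) = -3/503 ≈ -0.0059642)
T(k) = -6*k
D = I*sqrt(13) (D = sqrt(-13) = I*sqrt(13) ≈ 3.6056*I)
Z(m, x) = x (Z(m, x) = x - 6*0 = x + 0 = x)
(Z(D, u) + f(-8, 33))*a = (-33 + 33)*(-3/503) = 0*(-3/503) = 0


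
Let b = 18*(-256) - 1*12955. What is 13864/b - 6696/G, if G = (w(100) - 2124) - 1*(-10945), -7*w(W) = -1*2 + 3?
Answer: -279876580/180740833 ≈ -1.5485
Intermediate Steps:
b = -17563 (b = -4608 - 12955 = -17563)
w(W) = -⅐ (w(W) = -(-1*2 + 3)/7 = -(-2 + 3)/7 = -⅐*1 = -⅐)
G = 61746/7 (G = (-⅐ - 2124) - 1*(-10945) = -14869/7 + 10945 = 61746/7 ≈ 8820.9)
13864/b - 6696/G = 13864/(-17563) - 6696/61746/7 = 13864*(-1/17563) - 6696*7/61746 = -13864/17563 - 7812/10291 = -279876580/180740833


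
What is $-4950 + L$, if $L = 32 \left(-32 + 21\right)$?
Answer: $-5302$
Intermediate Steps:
$L = -352$ ($L = 32 \left(-11\right) = -352$)
$-4950 + L = -4950 - 352 = -5302$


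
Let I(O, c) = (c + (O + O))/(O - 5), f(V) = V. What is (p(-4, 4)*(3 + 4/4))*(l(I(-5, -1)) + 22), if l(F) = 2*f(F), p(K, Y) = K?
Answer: -1936/5 ≈ -387.20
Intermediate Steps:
I(O, c) = (c + 2*O)/(-5 + O)
l(F) = 2*F
(p(-4, 4)*(3 + 4/4))*(l(I(-5, -1)) + 22) = (-4*(3 + 4/4))*(2*((-1 + 2*(-5))/(-5 - 5)) + 22) = (-4*(3 + 4*(¼)))*(2*((-1 - 10)/(-10)) + 22) = (-4*(3 + 1))*(2*(-⅒*(-11)) + 22) = (-4*4)*(2*(11/10) + 22) = -16*(11/5 + 22) = -16*121/5 = -1936/5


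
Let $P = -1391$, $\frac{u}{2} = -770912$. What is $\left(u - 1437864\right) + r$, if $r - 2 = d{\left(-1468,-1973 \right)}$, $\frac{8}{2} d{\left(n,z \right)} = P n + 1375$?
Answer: $- \frac{9875381}{4} \approx -2.4688 \cdot 10^{6}$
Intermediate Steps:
$u = -1541824$ ($u = 2 \left(-770912\right) = -1541824$)
$d{\left(n,z \right)} = \frac{1375}{4} - \frac{1391 n}{4}$ ($d{\left(n,z \right)} = \frac{- 1391 n + 1375}{4} = \frac{1375 - 1391 n}{4} = \frac{1375}{4} - \frac{1391 n}{4}$)
$r = \frac{2043371}{4}$ ($r = 2 + \left(\frac{1375}{4} - -510497\right) = 2 + \left(\frac{1375}{4} + 510497\right) = 2 + \frac{2043363}{4} = \frac{2043371}{4} \approx 5.1084 \cdot 10^{5}$)
$\left(u - 1437864\right) + r = \left(-1541824 - 1437864\right) + \frac{2043371}{4} = -2979688 + \frac{2043371}{4} = - \frac{9875381}{4}$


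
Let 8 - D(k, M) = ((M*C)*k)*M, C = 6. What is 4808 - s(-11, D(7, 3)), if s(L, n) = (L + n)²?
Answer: -140353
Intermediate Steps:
D(k, M) = 8 - 6*k*M² (D(k, M) = 8 - (M*6)*k*M = 8 - (6*M)*k*M = 8 - 6*M*k*M = 8 - 6*k*M²)
4808 - s(-11, D(7, 3)) = 4808 - (-11 + (8 - 6*7*3²))² = 4808 - (-11 + (8 - 6*7*9))² = 4808 - (-11 + (8 - 378))² = 4808 - (-11 - 370)² = 4808 - 1*(-381)² = 4808 - 1*145161 = 4808 - 145161 = -140353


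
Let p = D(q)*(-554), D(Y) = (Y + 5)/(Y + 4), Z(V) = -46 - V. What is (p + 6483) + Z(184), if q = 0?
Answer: 11121/2 ≈ 5560.5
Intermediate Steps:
D(Y) = (5 + Y)/(4 + Y)
p = -1385/2 (p = ((5 + 0)/(4 + 0))*(-554) = (5/4)*(-554) = -1385/2 ≈ -692.50)
(p + 6483) + Z(184) = (-1385/2 + 6483) + (-46 - 1*184) = 11581/2 + (-46 - 184) = 11581/2 - 230 = 11121/2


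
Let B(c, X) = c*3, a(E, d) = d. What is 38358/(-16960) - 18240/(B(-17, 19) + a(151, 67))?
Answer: -9686379/8480 ≈ -1142.3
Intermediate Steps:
B(c, X) = 3*c
38358/(-16960) - 18240/(B(-17, 19) + a(151, 67)) = 38358/(-16960) - 18240/(3*(-17) + 67) = 38358*(-1/16960) - 18240/(-51 + 67) = -19179/8480 - 18240/16 = -19179/8480 - 18240*1/16 = -19179/8480 - 1140 = -9686379/8480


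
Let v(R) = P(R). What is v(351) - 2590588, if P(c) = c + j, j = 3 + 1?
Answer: -2590233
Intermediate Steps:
j = 4
P(c) = 4 + c (P(c) = c + 4 = 4 + c)
v(R) = 4 + R
v(351) - 2590588 = (4 + 351) - 2590588 = 355 - 2590588 = -2590233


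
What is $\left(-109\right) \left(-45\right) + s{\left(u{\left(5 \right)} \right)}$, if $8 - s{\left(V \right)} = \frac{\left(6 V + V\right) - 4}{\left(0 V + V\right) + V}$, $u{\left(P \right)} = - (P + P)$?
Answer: $\frac{49093}{10} \approx 4909.3$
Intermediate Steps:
$u{\left(P \right)} = - 2 P$
$s{\left(V \right)} = 8 - \frac{-4 + 7 V}{2 V}$ ($s{\left(V \right)} = 8 - \frac{\left(6 V + V\right) - 4}{\left(0 V + V\right) + V} = 8 - \frac{7 V - 4}{\left(0 + V\right) + V} = 8 - \frac{-4 + 7 V}{V + V} = 8 - \frac{-4 + 7 V}{2 V}$)
$\left(-109\right) \left(-45\right) + s{\left(u{\left(5 \right)} \right)} = \left(-109\right) \left(-45\right) + \left(\frac{9}{2} + \frac{2}{\left(-2\right) 5}\right) = 4905 + \left(\frac{9}{2} + \frac{2}{-10}\right) = 4905 + \left(\frac{9}{2} + 2 \left(- \frac{1}{10}\right)\right) = 4905 + \left(\frac{9}{2} - \frac{1}{5}\right) = 4905 + \frac{43}{10} = \frac{49093}{10}$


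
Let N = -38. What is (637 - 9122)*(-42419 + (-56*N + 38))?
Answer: 341546705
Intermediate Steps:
(637 - 9122)*(-42419 + (-56*N + 38)) = (637 - 9122)*(-42419 + (-56*(-38) + 38)) = -8485*(-42419 + (2128 + 38)) = -8485*(-42419 + 2166) = -8485*(-40253) = 341546705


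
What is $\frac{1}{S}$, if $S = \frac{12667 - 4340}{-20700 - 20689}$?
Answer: $- \frac{41389}{8327} \approx -4.9705$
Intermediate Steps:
$S = - \frac{8327}{41389}$ ($S = \frac{8327}{-41389} = 8327 \left(- \frac{1}{41389}\right) = - \frac{8327}{41389} \approx -0.20119$)
$\frac{1}{S} = \frac{1}{- \frac{8327}{41389}} = - \frac{41389}{8327}$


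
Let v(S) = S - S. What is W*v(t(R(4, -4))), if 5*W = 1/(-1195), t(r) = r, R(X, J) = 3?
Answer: 0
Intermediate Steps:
W = -1/5975 (W = (⅕)/(-1195) = (⅕)*(-1/1195) = -1/5975 ≈ -0.00016736)
v(S) = 0
W*v(t(R(4, -4))) = -1/5975*0 = 0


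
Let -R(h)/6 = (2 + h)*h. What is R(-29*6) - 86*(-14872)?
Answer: 1099424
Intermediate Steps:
R(h) = -6*h*(2 + h) (R(h) = -6*(2 + h)*h = -6*h*(2 + h))
R(-29*6) - 86*(-14872) = -6*(-29*6)*(2 - 29*6) - 86*(-14872) = -6*(-174)*(2 - 174) + 1278992 = -6*(-174)*(-172) + 1278992 = -179568 + 1278992 = 1099424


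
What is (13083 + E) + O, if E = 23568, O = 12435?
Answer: 49086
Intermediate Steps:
(13083 + E) + O = (13083 + 23568) + 12435 = 36651 + 12435 = 49086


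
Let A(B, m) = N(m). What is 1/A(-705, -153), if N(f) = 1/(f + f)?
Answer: -306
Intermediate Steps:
N(f) = 1/(2*f)
A(B, m) = 1/(2*m)
1/A(-705, -153) = 1/((½)/(-153)) = 1/((½)*(-1/153)) = 1/(-1/306) = -306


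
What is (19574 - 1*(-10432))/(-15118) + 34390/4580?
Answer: 19124027/3462022 ≈ 5.5239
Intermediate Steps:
(19574 - 1*(-10432))/(-15118) + 34390/4580 = (19574 + 10432)*(-1/15118) + 34390*(1/4580) = 30006*(-1/15118) + 3439/458 = -15003/7559 + 3439/458 = 19124027/3462022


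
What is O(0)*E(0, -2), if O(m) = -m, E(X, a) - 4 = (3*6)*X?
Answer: 0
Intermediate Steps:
E(X, a) = 4 + 18*X (E(X, a) = 4 + (3*6)*X = 4 + 18*X)
O(0)*E(0, -2) = (-1*0)*(4 + 18*0) = 0*(4 + 0) = 0*4 = 0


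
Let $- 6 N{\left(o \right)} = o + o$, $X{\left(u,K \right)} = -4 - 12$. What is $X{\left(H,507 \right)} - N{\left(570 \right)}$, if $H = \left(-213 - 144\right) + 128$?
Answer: $174$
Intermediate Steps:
$H = -229$ ($H = -357 + 128 = -229$)
$X{\left(u,K \right)} = -16$ ($X{\left(u,K \right)} = -4 - 12 = -16$)
$N{\left(o \right)} = - \frac{o}{3}$ ($N{\left(o \right)} = - \frac{o + o}{6} = - \frac{2 o}{6} = - \frac{o}{3}$)
$X{\left(H,507 \right)} - N{\left(570 \right)} = -16 - \left(- \frac{1}{3}\right) 570 = -16 - -190 = -16 + 190 = 174$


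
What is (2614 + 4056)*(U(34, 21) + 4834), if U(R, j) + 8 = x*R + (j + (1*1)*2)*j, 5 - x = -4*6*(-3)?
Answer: 20216770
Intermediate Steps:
x = -67 (x = 5 - (-4*6)*(-3) = 5 - (-24)*(-3) = 5 - 1*72 = 5 - 72 = -67)
U(R, j) = -8 - 67*R + j*(2 + j) (U(R, j) = -8 + (-67*R + (j + (1*1)*2)*j) = -8 + (-67*R + (j + 1*2)*j) = -8 + (-67*R + (j + 2)*j) = -8 + (-67*R + (2 + j)*j) = -8 + (-67*R + j*(2 + j)) = -8 - 67*R + j*(2 + j))
(2614 + 4056)*(U(34, 21) + 4834) = (2614 + 4056)*((-8 + 21² - 67*34 + 2*21) + 4834) = 6670*((-8 + 441 - 2278 + 42) + 4834) = 6670*(-1803 + 4834) = 6670*3031 = 20216770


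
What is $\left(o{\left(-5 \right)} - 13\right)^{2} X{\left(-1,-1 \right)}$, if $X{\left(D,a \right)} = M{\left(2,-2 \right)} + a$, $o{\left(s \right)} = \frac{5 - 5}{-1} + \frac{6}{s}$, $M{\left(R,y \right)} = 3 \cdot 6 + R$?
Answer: $\frac{95779}{25} \approx 3831.2$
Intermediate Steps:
$M{\left(R,y \right)} = 18 + R$
$o{\left(s \right)} = \frac{6}{s}$ ($o{\left(s \right)} = 0 \left(-1\right) + \frac{6}{s} = 0 + \frac{6}{s} = \frac{6}{s}$)
$X{\left(D,a \right)} = 20 + a$ ($X{\left(D,a \right)} = \left(18 + 2\right) + a = 20 + a$)
$\left(o{\left(-5 \right)} - 13\right)^{2} X{\left(-1,-1 \right)} = \left(\frac{6}{-5} - 13\right)^{2} \left(20 - 1\right) = \left(6 \left(- \frac{1}{5}\right) - 13\right)^{2} \cdot 19 = \left(- \frac{6}{5} - 13\right)^{2} \cdot 19 = \left(- \frac{71}{5}\right)^{2} \cdot 19 = \frac{5041}{25} \cdot 19 = \frac{95779}{25}$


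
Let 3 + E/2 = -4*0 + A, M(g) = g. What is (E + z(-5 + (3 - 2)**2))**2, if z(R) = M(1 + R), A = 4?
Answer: 1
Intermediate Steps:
z(R) = 1 + R
E = 2 (E = -6 + 2*(-4*0 + 4) = -6 + 2*(0 + 4) = -6 + 2*4 = -6 + 8 = 2)
(E + z(-5 + (3 - 2)**2))**2 = (2 + (1 + (-5 + (3 - 2)**2)))**2 = (2 + (1 + (-5 + 1**2)))**2 = (2 + (1 + (-5 + 1)))**2 = (2 + (1 - 4))**2 = (2 - 3)**2 = (-1)**2 = 1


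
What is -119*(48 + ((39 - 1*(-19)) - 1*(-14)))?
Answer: -14280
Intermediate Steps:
-119*(48 + ((39 - 1*(-19)) - 1*(-14))) = -119*(48 + ((39 + 19) + 14)) = -119*(48 + (58 + 14)) = -119*(48 + 72) = -119*120 = -14280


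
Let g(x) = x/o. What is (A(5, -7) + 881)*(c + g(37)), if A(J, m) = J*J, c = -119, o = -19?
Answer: -2081988/19 ≈ -1.0958e+5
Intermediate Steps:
g(x) = -x/19 (g(x) = x/(-19) = x*(-1/19) = -x/19)
A(J, m) = J²
(A(5, -7) + 881)*(c + g(37)) = (5² + 881)*(-119 - 1/19*37) = (25 + 881)*(-119 - 37/19) = 906*(-2298/19) = -2081988/19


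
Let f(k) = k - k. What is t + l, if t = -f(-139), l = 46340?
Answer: 46340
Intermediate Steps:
f(k) = 0
t = 0 (t = -1*0 = 0)
t + l = 0 + 46340 = 46340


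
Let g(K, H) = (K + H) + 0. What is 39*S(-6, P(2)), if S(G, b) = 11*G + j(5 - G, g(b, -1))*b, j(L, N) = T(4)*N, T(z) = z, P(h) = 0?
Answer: -2574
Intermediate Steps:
g(K, H) = H + K (g(K, H) = (H + K) + 0 = H + K)
j(L, N) = 4*N
S(G, b) = 11*G + b*(-4 + 4*b) (S(G, b) = 11*G + (4*(-1 + b))*b = 11*G + (-4 + 4*b)*b = 11*G + b*(-4 + 4*b))
39*S(-6, P(2)) = 39*(11*(-6) + 4*0*(-1 + 0)) = 39*(-66 + 4*0*(-1)) = 39*(-66 + 0) = 39*(-66) = -2574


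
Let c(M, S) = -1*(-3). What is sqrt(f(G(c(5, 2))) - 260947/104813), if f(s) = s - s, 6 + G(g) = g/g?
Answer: I*sqrt(27350637911)/104813 ≈ 1.5779*I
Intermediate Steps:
c(M, S) = 3
G(g) = -5 (G(g) = -6 + g/g = -6 + 1 = -5)
f(s) = 0
sqrt(f(G(c(5, 2))) - 260947/104813) = sqrt(0 - 260947/104813) = sqrt(-260947/104813) = I*sqrt(27350637911)/104813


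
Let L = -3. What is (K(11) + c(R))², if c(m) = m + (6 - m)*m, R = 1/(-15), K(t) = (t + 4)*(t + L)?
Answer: 723287236/50625 ≈ 14287.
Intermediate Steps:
K(t) = (-3 + t)*(4 + t) (K(t) = (t + 4)*(t - 3) = (4 + t)*(-3 + t) = (-3 + t)*(4 + t))
R = -1/15 ≈ -0.066667
c(m) = m + m*(6 - m)
(K(11) + c(R))² = ((-12 + 11 + 11²) - (7 - 1*(-1/15))/15)² = ((-12 + 11 + 121) - (7 + 1/15)/15)² = (120 - 1/15*106/15)² = (120 - 106/225)² = (26894/225)² = 723287236/50625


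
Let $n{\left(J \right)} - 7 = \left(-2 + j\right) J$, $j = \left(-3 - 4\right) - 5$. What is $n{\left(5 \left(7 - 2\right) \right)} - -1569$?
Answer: $1226$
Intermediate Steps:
$j = -12$ ($j = -7 - 5 = -12$)
$n{\left(J \right)} = 7 - 14 J$ ($n{\left(J \right)} = 7 + \left(-2 - 12\right) J = 7 - 14 J$)
$n{\left(5 \left(7 - 2\right) \right)} - -1569 = \left(7 - 14 \cdot 5 \left(7 - 2\right)\right) - -1569 = \left(7 - 14 \cdot 5 \cdot 5\right) + 1569 = \left(7 - 350\right) + 1569 = -343 + 1569 = 1226$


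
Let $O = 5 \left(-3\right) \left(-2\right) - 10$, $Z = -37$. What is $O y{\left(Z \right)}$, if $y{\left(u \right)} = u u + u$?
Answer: $26640$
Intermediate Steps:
$y{\left(u \right)} = u + u^{2}$ ($y{\left(u \right)} = u^{2} + u = u + u^{2}$)
$O = 20$ ($O = \left(-15\right) \left(-2\right) - 10 = 30 - 10 = 20$)
$O y{\left(Z \right)} = 20 \left(- 37 \left(1 - 37\right)\right) = 20 \left(\left(-37\right) \left(-36\right)\right) = 20 \cdot 1332 = 26640$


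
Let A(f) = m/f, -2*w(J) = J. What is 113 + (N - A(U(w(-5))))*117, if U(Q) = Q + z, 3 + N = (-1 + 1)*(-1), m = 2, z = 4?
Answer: -274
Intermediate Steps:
w(J) = -J/2
N = -3 (N = -3 + (-1 + 1)*(-1) = -3 + 0*(-1) = -3 + 0 = -3)
U(Q) = 4 + Q (U(Q) = Q + 4 = 4 + Q)
A(f) = 2/f
113 + (N - A(U(w(-5))))*117 = 113 + (-3 - 2/(4 - ½*(-5)))*117 = 113 + (-3 - 2/(4 + 5/2))*117 = 113 + (-3 - 2/13/2)*117 = 113 + (-3 - 2*2/13)*117 = 113 + (-3 - 1*4/13)*117 = 113 + (-3 - 4/13)*117 = 113 - 43/13*117 = 113 - 387 = -274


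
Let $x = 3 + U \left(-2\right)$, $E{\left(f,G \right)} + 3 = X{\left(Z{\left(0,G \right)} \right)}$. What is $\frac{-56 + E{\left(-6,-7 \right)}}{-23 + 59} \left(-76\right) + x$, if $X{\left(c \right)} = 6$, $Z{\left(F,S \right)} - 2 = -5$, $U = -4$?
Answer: $\frac{1106}{9} \approx 122.89$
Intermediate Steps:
$Z{\left(F,S \right)} = -3$ ($Z{\left(F,S \right)} = 2 - 5 = -3$)
$E{\left(f,G \right)} = 3$ ($E{\left(f,G \right)} = -3 + 6 = 3$)
$x = 11$ ($x = 3 - -8 = 3 + 8 = 11$)
$\frac{-56 + E{\left(-6,-7 \right)}}{-23 + 59} \left(-76\right) + x = \frac{-56 + 3}{-23 + 59} \left(-76\right) + 11 = - \frac{53}{36} \left(-76\right) + 11 = \left(-53\right) \frac{1}{36} \left(-76\right) + 11 = \left(- \frac{53}{36}\right) \left(-76\right) + 11 = \frac{1007}{9} + 11 = \frac{1106}{9}$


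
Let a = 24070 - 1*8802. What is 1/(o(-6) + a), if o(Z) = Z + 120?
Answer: 1/15382 ≈ 6.5011e-5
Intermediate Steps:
a = 15268 (a = 24070 - 8802 = 15268)
o(Z) = 120 + Z
1/(o(-6) + a) = 1/((120 - 6) + 15268) = 1/(114 + 15268) = 1/15382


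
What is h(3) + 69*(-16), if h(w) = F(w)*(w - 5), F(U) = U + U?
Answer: -1116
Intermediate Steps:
F(U) = 2*U
h(w) = 2*w*(-5 + w) (h(w) = (2*w)*(w - 5) = (2*w)*(-5 + w) = 2*w*(-5 + w))
h(3) + 69*(-16) = 2*3*(-5 + 3) + 69*(-16) = 2*3*(-2) - 1104 = -12 - 1104 = -1116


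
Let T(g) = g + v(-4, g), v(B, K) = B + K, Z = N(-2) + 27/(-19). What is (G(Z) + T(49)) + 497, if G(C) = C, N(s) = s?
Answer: 11164/19 ≈ 587.58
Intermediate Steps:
Z = -65/19 (Z = -2 + 27/(-19) = -2 + 27*(-1/19) = -2 - 27/19 = -65/19 ≈ -3.4211)
T(g) = -4 + 2*g (T(g) = g + (-4 + g) = -4 + 2*g)
(G(Z) + T(49)) + 497 = (-65/19 + (-4 + 2*49)) + 497 = (-65/19 + (-4 + 98)) + 497 = (-65/19 + 94) + 497 = 1721/19 + 497 = 11164/19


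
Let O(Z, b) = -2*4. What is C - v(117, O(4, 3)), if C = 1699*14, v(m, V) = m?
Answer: 23669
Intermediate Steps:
O(Z, b) = -8
C = 23786
C - v(117, O(4, 3)) = 23786 - 1*117 = 23786 - 117 = 23669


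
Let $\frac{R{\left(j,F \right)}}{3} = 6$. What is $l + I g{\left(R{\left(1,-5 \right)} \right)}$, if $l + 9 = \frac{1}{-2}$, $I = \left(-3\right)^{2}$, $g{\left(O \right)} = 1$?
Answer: $- \frac{1}{2} \approx -0.5$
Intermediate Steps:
$R{\left(j,F \right)} = 18$ ($R{\left(j,F \right)} = 3 \cdot 6 = 18$)
$I = 9$
$l = - \frac{19}{2}$ ($l = -9 + \frac{1}{-2} = -9 - \frac{1}{2} = - \frac{19}{2} \approx -9.5$)
$l + I g{\left(R{\left(1,-5 \right)} \right)} = - \frac{19}{2} + 9 \cdot 1 = - \frac{19}{2} + 9 = - \frac{1}{2}$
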